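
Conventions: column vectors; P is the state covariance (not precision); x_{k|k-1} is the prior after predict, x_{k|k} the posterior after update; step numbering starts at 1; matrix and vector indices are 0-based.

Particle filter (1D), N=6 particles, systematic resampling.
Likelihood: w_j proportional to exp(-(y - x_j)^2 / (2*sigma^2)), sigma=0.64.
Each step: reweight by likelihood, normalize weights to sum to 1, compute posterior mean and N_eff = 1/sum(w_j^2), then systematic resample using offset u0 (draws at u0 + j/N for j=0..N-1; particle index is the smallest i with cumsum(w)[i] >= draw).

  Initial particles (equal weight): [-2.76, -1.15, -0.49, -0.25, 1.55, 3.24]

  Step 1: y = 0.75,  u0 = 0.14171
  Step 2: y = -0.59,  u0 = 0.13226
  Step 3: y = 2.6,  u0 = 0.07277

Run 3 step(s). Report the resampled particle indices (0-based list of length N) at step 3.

step 1: w=[0.0000, 0.0133, 0.1666, 0.3212, 0.4984, 0.0006]  mean=0.5971  Neff=2.6352  idx=[2, 3, 3, 4, 4, 4]
step 2: w=[0.3611, 0.3174, 0.3174, 0.0014, 0.0014, 0.0014]  mean=-0.3293  Neff=3.0131  idx=[0, 0, 1, 1, 2, 2]
step 3: w=[0.0403, 0.0403, 0.2298, 0.2298, 0.2298, 0.2298]  mean=-0.2694  Neff=4.6609  idx=[1, 2, 3, 4, 4, 5]

resampled_idx = [1, 2, 3, 4, 4, 5]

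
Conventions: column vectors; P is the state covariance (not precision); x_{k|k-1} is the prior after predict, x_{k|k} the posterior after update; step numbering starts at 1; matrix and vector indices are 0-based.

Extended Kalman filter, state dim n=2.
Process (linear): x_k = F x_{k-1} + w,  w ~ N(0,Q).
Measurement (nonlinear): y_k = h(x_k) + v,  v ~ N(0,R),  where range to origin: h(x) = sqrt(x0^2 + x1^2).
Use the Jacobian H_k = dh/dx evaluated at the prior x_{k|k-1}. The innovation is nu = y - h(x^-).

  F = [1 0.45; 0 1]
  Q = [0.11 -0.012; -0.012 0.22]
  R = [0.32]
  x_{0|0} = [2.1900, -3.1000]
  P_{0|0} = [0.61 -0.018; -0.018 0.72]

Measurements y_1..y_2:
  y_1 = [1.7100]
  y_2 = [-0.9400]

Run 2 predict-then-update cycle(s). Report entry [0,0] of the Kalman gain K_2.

step 1: x^-=[0.7950, -3.1000]  P^-=[0.8496 0.2940; 0.2940 0.9400]  H_jac=[0.2484 -0.9687]  S=[1.1129]  K=[-0.0663; -0.7525]  nu=[-1.4903]  x^+=[0.8937, -1.9785]  P^+=[0.8447 0.2385; 0.2385 0.3098]
step 2: x^-=[0.0034, -1.9785]  P^-=[1.2321 0.3659; 0.3659 0.5298]  H_jac=[0.0017 -1.0000]  S=[0.8485]  K=[-0.4287; -0.6236]  nu=[-2.9185]  x^+=[1.2547, -0.1585]  P^+=[1.0761 0.1390; 0.1390 0.1998]

K[0,0] = -0.4287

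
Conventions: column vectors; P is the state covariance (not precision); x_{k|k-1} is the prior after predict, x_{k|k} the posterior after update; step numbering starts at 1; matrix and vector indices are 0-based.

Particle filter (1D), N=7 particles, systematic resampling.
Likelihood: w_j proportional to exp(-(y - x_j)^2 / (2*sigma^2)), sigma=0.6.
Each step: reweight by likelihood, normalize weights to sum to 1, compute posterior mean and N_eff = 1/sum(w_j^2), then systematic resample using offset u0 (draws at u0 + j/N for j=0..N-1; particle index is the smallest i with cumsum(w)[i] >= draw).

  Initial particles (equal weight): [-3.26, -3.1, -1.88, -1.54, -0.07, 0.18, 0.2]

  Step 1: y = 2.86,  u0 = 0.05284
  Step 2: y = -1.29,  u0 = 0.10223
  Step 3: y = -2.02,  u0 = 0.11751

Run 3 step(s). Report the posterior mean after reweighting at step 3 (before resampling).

step 1: w=[0.0000, 0.0000, 0.0000, 0.0000, 0.0619, 0.4343, 0.5038]  mean=0.1746  Neff=2.2409  idx=[4, 5, 5, 5, 6, 6, 6]
step 2: w=[0.3063, 0.1204, 0.1204, 0.1204, 0.1109, 0.1109, 0.1109]  mean=0.1101  Neff=5.7419  idx=[0, 0, 1, 2, 4, 5, 6]
step 3: w=[0.3224, 0.3224, 0.0763, 0.0763, 0.0675, 0.0675, 0.0675]  mean=0.0228  Neff=4.2874  idx=[0, 0, 1, 1, 2, 4, 6]

post_mean = 0.0228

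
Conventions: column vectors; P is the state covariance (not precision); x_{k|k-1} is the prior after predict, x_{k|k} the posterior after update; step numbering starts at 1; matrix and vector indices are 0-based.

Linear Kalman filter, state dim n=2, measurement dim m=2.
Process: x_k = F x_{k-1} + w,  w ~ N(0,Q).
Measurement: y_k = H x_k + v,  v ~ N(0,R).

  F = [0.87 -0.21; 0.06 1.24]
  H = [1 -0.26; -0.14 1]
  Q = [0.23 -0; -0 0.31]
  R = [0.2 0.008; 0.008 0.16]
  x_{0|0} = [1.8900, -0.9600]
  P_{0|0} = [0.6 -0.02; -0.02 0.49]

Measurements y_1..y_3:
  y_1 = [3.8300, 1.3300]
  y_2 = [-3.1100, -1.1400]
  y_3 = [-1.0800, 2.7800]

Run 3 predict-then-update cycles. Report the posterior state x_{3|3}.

x_post = [-0.6992, 1.9571]

step 1: x^-=[1.8459, -1.0770]  P^-=[0.7131 -0.1176; -0.1176 1.0626]  S=[1.0460 -0.4900; -0.4900 1.2695]  K=[0.7699 0.1259; 0.0264 0.8602]  nu=[1.7041, 2.6654]  x^+=[3.4933, 1.2607]  P^+=[0.1679 0.0498; 0.0498 0.1448]
step 2: x^-=[2.7744, 1.7728]  P^-=[0.3453 0.0242; 0.0242 0.5407]  S=[0.5693 -0.1559; -0.1559 0.7007]  K=[0.6241 0.1043; 0.0058 0.7681]  nu=[-5.4235, -2.5244]  x^+=[-0.8736, -0.1978]  P^+=[0.1362 0.0408; 0.0408 0.1287]
step 3: x^-=[-0.7185, -0.2977]  P^-=[0.3239 0.0171; 0.0171 0.5144]  S=[0.5498 -0.1534; -0.1534 0.6759]  K=[0.6079 0.0961; -0.0009 0.7572]  nu=[-0.4389, 2.9771]  x^+=[-0.6992, 1.9571]  P^+=[0.1324 0.0388; 0.0388 0.1266]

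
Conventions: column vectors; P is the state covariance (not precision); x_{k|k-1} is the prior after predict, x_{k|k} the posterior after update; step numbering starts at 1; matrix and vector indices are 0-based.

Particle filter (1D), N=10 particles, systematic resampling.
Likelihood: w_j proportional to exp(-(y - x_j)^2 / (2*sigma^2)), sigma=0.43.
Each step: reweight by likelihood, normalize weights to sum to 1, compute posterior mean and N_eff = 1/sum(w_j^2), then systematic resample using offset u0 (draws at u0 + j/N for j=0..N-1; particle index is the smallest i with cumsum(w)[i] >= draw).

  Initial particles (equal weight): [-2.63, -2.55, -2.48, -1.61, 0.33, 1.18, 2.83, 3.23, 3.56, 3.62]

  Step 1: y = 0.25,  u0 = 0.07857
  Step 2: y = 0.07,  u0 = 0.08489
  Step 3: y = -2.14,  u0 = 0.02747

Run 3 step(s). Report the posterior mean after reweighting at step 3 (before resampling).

post_mean = 0.3300

step 1: w=[0.0000, 0.0000, 0.0000, 0.0001, 0.9106, 0.0893, 0.0000, 0.0000, 0.0000, 0.0000]  mean=0.4058  Neff=1.1946  idx=[4, 4, 4, 4, 4, 4, 4, 4, 4, 5]
step 2: w=[0.1106, 0.1106, 0.1106, 0.1106, 0.1106, 0.1106, 0.1106, 0.1106, 0.1106, 0.0047]  mean=0.3340  Neff=9.0841  idx=[0, 1, 2, 3, 4, 5, 6, 7, 8, 8]
step 3: w=[0.1000, 0.1000, 0.1000, 0.1000, 0.1000, 0.1000, 0.1000, 0.1000, 0.1000, 0.1000]  mean=0.3300  Neff=10.0000  idx=[0, 1, 2, 3, 4, 5, 6, 7, 8, 9]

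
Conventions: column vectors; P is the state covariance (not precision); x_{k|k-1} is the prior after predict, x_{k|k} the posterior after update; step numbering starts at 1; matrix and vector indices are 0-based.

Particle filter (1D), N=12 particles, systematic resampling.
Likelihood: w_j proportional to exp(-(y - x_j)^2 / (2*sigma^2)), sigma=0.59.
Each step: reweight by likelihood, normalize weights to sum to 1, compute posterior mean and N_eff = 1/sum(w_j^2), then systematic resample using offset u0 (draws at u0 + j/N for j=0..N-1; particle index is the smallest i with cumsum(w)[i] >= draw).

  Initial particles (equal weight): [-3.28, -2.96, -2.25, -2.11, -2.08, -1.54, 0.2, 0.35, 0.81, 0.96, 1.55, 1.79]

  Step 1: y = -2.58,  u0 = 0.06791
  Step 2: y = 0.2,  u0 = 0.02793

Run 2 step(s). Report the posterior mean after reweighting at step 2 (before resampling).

step 1: w=[0.1302, 0.2138, 0.2250, 0.1916, 0.1837, 0.0556, 0.0000, 0.0000, 0.0000, 0.0000, 0.0000, 0.0000]  mean=-2.4383  Neff=5.3515  idx=[0, 1, 1, 1, 2, 2, 2, 3, 3, 4, 4, 5]
step 2: w=[0.0000, 0.0000, 0.0000, 0.0000, 0.0116, 0.0116, 0.0116, 0.0302, 0.0302, 0.0368, 0.0368, 0.8312]  mean=-1.6390  Neff=1.4371  idx=[6, 9, 11, 11, 11, 11, 11, 11, 11, 11, 11, 11]

post_mean = -1.6390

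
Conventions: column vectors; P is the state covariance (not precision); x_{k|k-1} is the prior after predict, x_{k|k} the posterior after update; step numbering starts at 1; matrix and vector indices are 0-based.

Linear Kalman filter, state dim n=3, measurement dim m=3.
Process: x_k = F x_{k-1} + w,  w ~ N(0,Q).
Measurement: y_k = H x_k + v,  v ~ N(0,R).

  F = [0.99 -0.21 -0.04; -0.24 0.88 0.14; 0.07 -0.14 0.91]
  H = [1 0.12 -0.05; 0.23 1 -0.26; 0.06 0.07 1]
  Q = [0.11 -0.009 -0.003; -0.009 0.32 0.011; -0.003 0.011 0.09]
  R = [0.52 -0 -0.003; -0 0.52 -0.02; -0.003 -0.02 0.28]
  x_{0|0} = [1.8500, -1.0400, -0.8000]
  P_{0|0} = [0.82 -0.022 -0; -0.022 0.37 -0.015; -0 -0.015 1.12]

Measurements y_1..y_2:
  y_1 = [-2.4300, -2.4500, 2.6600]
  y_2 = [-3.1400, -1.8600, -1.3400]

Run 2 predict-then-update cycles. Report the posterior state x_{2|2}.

x_post = [-1.7019, -0.9152, 0.4450]

step 1: x^-=[2.0819, -1.4712, -0.4529]  P^-=[0.9407 -0.2978 0.0301; -0.2978 0.6813 0.0805; 0.0301 0.0805 1.0330]  S=[1.3976 -0.0092 0.0239; -0.0092 1.1385 -0.1651; 0.0239 -0.1651 1.3321]  K=[0.6455 -0.0690 0.0292; -0.1565 0.5408 0.1526; -0.0221 -0.0468 0.7756]  nu=[-4.3580, -1.5754, 3.0910]  x^+=[-0.5322, -1.1692, 2.1146]  P^+=[0.3495 -0.1181 -0.0051; -0.1181 0.3099 0.0178; -0.0051 0.0178 0.2172]
step 2: x^-=[-0.3659, -0.6051, 2.0507]  P^-=[0.5164 -0.2613 0.0327; -0.2613 0.6390 -0.0017; 0.0327 -0.0017 0.2748]  S=[0.9803 -0.0782 0.0318; -0.0782 1.0817 -0.0541; 0.0318 -0.0541 0.5613]  K=[0.4835 -0.1025 0.0435; -0.1495 0.5302 0.1084; 0.0003 -0.0361 0.4894]  nu=[-2.5990, -0.6375, -3.3264]  x^+=[-1.7019, -0.9152, 0.4450]  P^+=[0.2652 -0.1139 0.0048; -0.1139 0.3013 0.0059; 0.0048 0.0059 0.1370]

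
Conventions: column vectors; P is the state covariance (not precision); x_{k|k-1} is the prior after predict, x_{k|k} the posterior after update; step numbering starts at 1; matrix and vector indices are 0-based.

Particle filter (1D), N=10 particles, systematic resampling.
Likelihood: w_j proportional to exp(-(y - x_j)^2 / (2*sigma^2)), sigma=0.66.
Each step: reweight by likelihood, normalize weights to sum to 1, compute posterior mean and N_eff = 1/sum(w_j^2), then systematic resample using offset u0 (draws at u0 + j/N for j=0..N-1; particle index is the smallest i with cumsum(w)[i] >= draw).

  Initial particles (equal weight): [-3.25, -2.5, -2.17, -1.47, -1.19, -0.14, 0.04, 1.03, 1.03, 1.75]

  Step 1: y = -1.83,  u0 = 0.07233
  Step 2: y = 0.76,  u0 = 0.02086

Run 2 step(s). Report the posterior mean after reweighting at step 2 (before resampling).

step 1: w=[0.0317, 0.1918, 0.2812, 0.2767, 0.2006, 0.0121, 0.0058, 0.0000, 0.0000, 0.0000]  mean=-1.8397  Neff=4.2762  idx=[1, 1, 2, 2, 2, 3, 3, 3, 4, 4]
step 2: w=[0.0001, 0.0001, 0.0015, 0.0015, 0.0015, 0.0933, 0.0933, 0.0933, 0.3577, 0.3577]  mean=-1.2731  Neff=3.5465  idx=[5, 6, 7, 8, 8, 8, 8, 9, 9, 9]

post_mean = -1.2731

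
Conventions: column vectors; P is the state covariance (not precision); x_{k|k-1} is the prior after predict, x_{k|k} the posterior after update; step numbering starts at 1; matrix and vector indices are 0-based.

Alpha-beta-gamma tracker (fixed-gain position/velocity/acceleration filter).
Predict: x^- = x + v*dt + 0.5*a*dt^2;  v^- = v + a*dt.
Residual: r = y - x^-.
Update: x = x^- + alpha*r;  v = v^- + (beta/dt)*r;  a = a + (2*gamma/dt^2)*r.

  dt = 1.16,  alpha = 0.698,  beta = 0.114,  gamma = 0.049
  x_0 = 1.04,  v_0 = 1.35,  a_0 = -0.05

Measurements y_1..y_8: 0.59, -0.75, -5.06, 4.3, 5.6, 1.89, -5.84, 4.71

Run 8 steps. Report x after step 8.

x_post = 1.7435

step 1: x_pred=2.5724  r=-1.9824  x^+=1.1887  v^+=1.0972  a^+=-0.1944
step 2: x_pred=2.3306  r=-3.0806  x^+=0.1803  v^+=0.5690  a^+=-0.4187
step 3: x_pred=0.5586  r=-5.6186  x^+=-3.3632  v^+=-0.4690  a^+=-0.8279
step 4: x_pred=-4.4642  r=8.7642  x^+=1.6532  v^+=-0.5681  a^+=-0.1896
step 5: x_pred=0.8667  r=4.7333  x^+=4.1705  v^+=-0.3229  a^+=0.1551
step 6: x_pred=3.9003  r=-2.0103  x^+=2.4971  v^+=-0.3405  a^+=0.0087
step 7: x_pred=2.1079  r=-7.9479  x^+=-3.4397  v^+=-1.1116  a^+=-0.5702
step 8: x_pred=-5.1128  r=9.8228  x^+=1.7435  v^+=-0.8076  a^+=0.1452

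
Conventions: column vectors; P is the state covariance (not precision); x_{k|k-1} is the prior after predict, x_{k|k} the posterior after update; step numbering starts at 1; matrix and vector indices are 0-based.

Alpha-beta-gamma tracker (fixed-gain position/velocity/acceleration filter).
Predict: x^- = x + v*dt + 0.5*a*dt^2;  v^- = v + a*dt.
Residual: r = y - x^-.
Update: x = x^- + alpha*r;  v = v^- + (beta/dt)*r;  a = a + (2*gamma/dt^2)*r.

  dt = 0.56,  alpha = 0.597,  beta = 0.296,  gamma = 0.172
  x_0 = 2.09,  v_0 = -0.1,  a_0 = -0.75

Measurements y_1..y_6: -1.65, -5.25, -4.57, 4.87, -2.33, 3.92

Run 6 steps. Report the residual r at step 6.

resid = 0.1976

step 1: x_pred=1.9164  r=-3.5664  x^+=-0.2127  v^+=-2.4051  a^+=-4.6621
step 2: x_pred=-2.2906  r=-2.9594  x^+=-4.0574  v^+=-6.5801  a^+=-7.9084
step 3: x_pred=-8.9823  r=4.4123  x^+=-6.3481  v^+=-8.6766  a^+=-3.0684
step 4: x_pred=-11.6882  r=16.5582  x^+=-1.8029  v^+=-1.6427  a^+=15.0949
step 5: x_pred=-0.3560  r=-1.9740  x^+=-1.5345  v^+=5.7670  a^+=12.9296
step 6: x_pred=3.7224  r=0.1976  x^+=3.8404  v^+=13.1120  a^+=13.1463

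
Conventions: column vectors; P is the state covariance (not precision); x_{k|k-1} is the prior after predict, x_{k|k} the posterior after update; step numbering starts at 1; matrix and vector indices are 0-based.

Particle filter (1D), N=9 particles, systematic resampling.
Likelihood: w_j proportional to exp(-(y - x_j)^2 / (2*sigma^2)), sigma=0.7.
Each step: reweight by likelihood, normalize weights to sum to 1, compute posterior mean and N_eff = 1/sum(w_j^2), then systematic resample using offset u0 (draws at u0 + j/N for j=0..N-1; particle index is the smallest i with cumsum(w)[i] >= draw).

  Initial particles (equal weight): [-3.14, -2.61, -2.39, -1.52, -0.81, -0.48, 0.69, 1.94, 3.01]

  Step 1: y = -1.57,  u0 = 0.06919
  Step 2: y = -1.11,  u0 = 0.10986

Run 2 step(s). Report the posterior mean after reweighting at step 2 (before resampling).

step 1: w=[0.0292, 0.1197, 0.1817, 0.3599, 0.2002, 0.1074, 0.0020, 0.0000, 0.0000]  mean=-1.5977  Neff=4.3602  idx=[1, 2, 2, 3, 3, 3, 4, 4, 5]
step 2: w=[0.0183, 0.0342, 0.0342, 0.1533, 0.1533, 0.1533, 0.1660, 0.1660, 0.1214]  mean=-1.2375  Neff=6.9917  idx=[3, 3, 4, 5, 6, 6, 7, 8, 8]

post_mean = -1.2375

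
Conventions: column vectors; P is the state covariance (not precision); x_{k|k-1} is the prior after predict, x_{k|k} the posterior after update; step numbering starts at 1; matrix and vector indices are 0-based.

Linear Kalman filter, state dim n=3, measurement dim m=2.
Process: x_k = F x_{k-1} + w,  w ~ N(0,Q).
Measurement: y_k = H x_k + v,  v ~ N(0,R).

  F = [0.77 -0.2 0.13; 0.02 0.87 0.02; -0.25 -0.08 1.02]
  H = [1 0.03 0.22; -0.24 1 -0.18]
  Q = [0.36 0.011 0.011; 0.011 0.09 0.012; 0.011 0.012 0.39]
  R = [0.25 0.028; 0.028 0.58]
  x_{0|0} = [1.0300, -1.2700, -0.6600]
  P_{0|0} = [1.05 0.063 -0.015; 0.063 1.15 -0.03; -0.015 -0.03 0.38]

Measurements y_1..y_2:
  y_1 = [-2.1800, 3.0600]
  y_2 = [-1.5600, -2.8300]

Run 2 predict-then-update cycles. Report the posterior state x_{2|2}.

x_post = [-1.2152, -0.5914, -0.3644]

step 1: x^-=[0.9613, -1.0975, -0.8291]  P^-=[1.0141 -0.1335 -0.1279; -0.1335 0.9621 -0.1061; -0.1279 -0.1061 0.8734]  S=[1.2416 -0.3467; -0.3467 1.7201]  K=[0.7772 -0.0491; 0.0650 0.6022; 0.0121 -0.1328]  nu=[-2.9260, 4.2390]  x^+=[-1.5209, 1.2649, -1.4275]  P^+=[0.2335 0.0157 -0.1868; 0.0157 0.3603 0.0300; -0.1868 0.0300 0.8418]
step 2: x^-=[-1.6097, 1.0415, -1.1770]  P^-=[0.4833 -0.0355 -0.0638; -0.0355 0.3646 0.0232; -0.0638 0.0232 1.3737]  S=[0.7702 -0.1469; -0.1469 1.0201]  K=[0.5981 -0.0511; 0.0449 0.3681; 0.2790 -0.1645]  nu=[0.2773, -4.4697]  x^+=[-1.2152, -0.5914, -0.3644]  P^+=[0.1961 -0.0050 -0.2175; -0.0050 0.2296 0.0893; -0.2175 0.0893 1.2726]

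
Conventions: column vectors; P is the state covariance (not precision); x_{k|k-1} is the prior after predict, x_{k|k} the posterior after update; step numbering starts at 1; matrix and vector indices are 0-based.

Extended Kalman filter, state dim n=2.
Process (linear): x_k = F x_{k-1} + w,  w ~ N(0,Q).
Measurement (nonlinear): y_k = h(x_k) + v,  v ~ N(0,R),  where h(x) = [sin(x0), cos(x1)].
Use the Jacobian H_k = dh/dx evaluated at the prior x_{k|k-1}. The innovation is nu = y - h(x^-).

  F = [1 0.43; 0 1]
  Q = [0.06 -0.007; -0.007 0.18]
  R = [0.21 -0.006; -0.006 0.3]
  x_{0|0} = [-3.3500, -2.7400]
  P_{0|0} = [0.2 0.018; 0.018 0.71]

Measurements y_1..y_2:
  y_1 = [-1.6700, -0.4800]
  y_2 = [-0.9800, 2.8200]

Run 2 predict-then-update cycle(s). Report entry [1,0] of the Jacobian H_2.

H_jac[1,0] = 0.0000

step 1: x^-=[-4.5282, -2.7400]  P^-=[0.4068 0.3163; 0.3163 0.8900]  H_jac=[-0.1831 0.0000; 0.0000 0.3909]  S=[0.2236 -0.0286; -0.0286 0.4360]  K=[-0.2993 0.2639; -0.1582 0.7875]  nu=[-2.6531, 0.4404]  x^+=[-3.6179, -1.9735]  P^+=[0.3518 0.2071; 0.2071 0.6069]
step 2: x^-=[-4.4665, -1.9735]  P^-=[0.7022 0.4611; 0.4611 0.7869]  H_jac=[-0.2434 0.0000; 0.0000 0.9200]  S=[0.2516 -0.1093; -0.1093 0.9660]  K=[-0.5139 0.3810; -0.1269 0.7350]  nu=[-1.9499, 3.2119]  x^+=[-2.2406, 0.6348]  P^+=[0.4527 0.1276; 0.1276 0.2405]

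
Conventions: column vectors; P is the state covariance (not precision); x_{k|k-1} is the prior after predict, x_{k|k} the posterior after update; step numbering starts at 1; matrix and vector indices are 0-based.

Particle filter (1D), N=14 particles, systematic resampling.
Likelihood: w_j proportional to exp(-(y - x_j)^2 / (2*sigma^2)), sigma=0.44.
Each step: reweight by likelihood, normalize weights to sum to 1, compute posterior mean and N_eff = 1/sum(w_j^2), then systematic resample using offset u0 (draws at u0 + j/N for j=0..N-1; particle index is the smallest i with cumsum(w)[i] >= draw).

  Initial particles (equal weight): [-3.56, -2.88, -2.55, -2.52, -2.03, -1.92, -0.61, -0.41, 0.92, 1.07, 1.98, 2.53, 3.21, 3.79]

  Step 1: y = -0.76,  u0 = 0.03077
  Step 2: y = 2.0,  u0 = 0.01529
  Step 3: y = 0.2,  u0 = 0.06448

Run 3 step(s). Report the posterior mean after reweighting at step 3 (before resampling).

step 1: w=[0.0000, 0.0000, 0.0001, 0.0002, 0.0090, 0.0180, 0.5485, 0.4236, 0.0004, 0.0001, 0.0000, 0.0000, 0.0000, 0.0000]  mean=-0.5615  Neff=2.0802  idx=[6, 6, 6, 6, 6, 6, 6, 6, 7, 7, 7, 7, 7, 7]
step 2: w=[0.0113, 0.0113, 0.0113, 0.0113, 0.0113, 0.0113, 0.0113, 0.0113, 0.1516, 0.1516, 0.1516, 0.1516, 0.1516, 0.1516]  mean=-0.4281  Neff=7.2027  idx=[1, 7, 8, 8, 9, 9, 10, 10, 11, 11, 12, 12, 13, 13]
step 3: w=[0.0371, 0.0371, 0.0772, 0.0772, 0.0772, 0.0772, 0.0772, 0.0772, 0.0772, 0.0772, 0.0772, 0.0772, 0.0772, 0.0772]  mean=-0.4248  Neff=13.4797  idx=[1, 2, 3, 4, 5, 6, 7, 8, 9, 10, 11, 12, 12, 13]

post_mean = -0.4248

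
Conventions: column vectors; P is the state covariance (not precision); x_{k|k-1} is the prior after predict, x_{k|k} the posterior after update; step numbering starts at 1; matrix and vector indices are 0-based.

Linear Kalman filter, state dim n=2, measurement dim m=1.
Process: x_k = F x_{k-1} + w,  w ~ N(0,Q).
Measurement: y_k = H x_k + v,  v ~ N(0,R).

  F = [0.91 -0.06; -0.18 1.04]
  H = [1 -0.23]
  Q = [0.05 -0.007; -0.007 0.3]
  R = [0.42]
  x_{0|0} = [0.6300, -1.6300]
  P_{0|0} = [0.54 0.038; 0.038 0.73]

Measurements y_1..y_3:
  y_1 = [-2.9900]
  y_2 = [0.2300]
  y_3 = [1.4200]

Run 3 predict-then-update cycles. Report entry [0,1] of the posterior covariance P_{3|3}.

P_post[0,1] = 0.0713

step 1: x^-=[0.6711, -1.8086]  P^-=[0.4957 -0.1046; -0.1046 1.0928]  S=[1.0216]  K=[0.5087; -0.3485]  nu=[-4.0771]  x^+=[-1.4030, -0.3879]  P^+=[0.2313 0.0765; 0.0765 0.9688]
step 2: x^-=[-1.2535, -0.1509]  P^-=[0.2366 -0.0321; -0.0321 1.3267]  S=[0.7416]  K=[0.3291; -0.4548]  nu=[1.4488]  x^+=[-0.7768, -0.8098]  P^+=[0.1563 0.0788; 0.0788 1.1733]
step 3: x^-=[-0.6583, -0.7024]  P^-=[0.1751 -0.0303; -0.0303 1.5446]  S=[0.6907]  K=[0.2636; -0.5582]  nu=[1.9167]  x^+=[-0.1531, -1.7724]  P^+=[0.1271 0.0713; 0.0713 1.3293]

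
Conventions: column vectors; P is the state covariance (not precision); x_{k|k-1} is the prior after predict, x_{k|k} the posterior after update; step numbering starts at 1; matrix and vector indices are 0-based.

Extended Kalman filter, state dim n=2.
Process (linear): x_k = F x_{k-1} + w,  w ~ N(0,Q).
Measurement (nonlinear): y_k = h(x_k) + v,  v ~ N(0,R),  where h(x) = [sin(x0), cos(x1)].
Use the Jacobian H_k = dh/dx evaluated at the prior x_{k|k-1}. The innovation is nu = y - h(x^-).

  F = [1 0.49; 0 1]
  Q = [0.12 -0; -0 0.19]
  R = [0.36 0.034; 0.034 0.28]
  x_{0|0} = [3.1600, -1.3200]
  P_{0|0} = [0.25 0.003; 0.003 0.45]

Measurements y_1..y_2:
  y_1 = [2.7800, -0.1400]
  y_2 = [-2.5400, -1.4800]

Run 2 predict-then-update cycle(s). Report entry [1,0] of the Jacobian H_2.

H_jac[1,0] = 0.0000

step 1: x^-=[2.5132, -1.3200]  P^-=[0.4810 0.2235; 0.2235 0.6400]  H_jac=[-0.8090 0.0000; 0.0000 0.9687]  S=[0.6748 -0.1411; -0.1411 0.8806]  K=[-0.5434 0.1588; -0.1249 0.6840]  nu=[2.1922, -0.3882]  x^+=[1.2603, -1.8592]  P^+=[0.2352 0.0268; 0.0268 0.1933]
step 2: x^-=[0.3493, -1.8592]  P^-=[0.4279 0.1215; 0.1215 0.3833]  H_jac=[0.9396 0.0000; 0.0000 0.9587]  S=[0.7378 0.1435; 0.1435 0.6323]  K=[0.5326 0.0634; 0.0437 0.5713]  nu=[-2.8822, -1.1955]  x^+=[-1.2616, -2.6682]  P^+=[0.2063 0.0374; 0.0374 0.1684]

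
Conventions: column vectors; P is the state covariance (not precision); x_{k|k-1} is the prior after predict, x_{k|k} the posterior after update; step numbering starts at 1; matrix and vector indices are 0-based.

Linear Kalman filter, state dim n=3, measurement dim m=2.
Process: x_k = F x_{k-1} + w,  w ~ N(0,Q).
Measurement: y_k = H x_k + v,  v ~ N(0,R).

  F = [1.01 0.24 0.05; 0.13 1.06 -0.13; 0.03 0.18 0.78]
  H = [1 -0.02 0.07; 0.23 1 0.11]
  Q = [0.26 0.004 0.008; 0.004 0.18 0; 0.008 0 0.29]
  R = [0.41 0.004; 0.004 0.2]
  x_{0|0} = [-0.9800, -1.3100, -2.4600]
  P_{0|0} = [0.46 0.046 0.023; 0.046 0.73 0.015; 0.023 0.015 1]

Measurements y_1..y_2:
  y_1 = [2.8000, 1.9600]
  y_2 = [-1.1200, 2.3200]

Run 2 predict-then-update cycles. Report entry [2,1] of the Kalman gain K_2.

step 1: x^-=[-1.4272, -1.1962, -2.1840]  P^-=[0.7988 0.2917 0.1223; 0.2917 1.0327 0.0565; 0.1223 0.0565 0.9283]  S=[1.2190 0.4839; 0.4839 1.4390]  K=[0.6031 0.1370; -0.0917 0.7994; 0.1167 0.0905]  nu=[4.3562, 3.7247]  x^+=[1.7103, 1.3820, -1.3383]  P^+=[0.2484 -0.0256 -0.0156; -0.0256 0.1737 -0.0757; -0.0156 -0.0757 0.8896]
step 2: x^-=[1.9921, 1.8612, -0.7438]  P^-=[0.5098 0.0471 0.0257; 0.0471 0.4088 -0.1198; 0.0257 -0.1198 0.8148]  S=[0.9260 0.1614; 0.1614 0.6422]  K=[0.5293 0.1273; -0.0808 0.6532; 0.1031 -0.0637]  nu=[-3.0228, 0.0824]  x^+=[0.4027, 2.1594, -1.0607]  P^+=[0.2182 -0.0208 -0.0162; -0.0208 0.1458 -0.0971; -0.0162 -0.0971 0.8045]

K[2,1] = -0.0637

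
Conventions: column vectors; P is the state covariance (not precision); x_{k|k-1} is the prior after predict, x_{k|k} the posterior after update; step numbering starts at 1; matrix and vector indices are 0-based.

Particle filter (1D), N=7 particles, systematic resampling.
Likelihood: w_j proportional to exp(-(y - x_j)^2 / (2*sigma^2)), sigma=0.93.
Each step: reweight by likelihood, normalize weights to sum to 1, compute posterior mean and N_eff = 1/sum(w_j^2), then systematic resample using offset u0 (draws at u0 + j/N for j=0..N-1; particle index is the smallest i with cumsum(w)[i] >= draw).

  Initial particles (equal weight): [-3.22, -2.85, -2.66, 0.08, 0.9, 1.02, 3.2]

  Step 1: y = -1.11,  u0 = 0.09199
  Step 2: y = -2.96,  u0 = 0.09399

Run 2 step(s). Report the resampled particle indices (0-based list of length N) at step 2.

resampled_idx = [0, 0, 1, 1, 1, 2, 2]

step 1: w=[0.0687, 0.1566, 0.2247, 0.3974, 0.0872, 0.0654, 0.0000]  mean=-1.0880  Neff=4.0074  idx=[1, 2, 2, 3, 3, 3, 5]
step 2: w=[0.3417, 0.3267, 0.3267, 0.0016, 0.0016, 0.0016, 0.0000]  mean=-2.7113  Neff=3.0286  idx=[0, 0, 1, 1, 1, 2, 2]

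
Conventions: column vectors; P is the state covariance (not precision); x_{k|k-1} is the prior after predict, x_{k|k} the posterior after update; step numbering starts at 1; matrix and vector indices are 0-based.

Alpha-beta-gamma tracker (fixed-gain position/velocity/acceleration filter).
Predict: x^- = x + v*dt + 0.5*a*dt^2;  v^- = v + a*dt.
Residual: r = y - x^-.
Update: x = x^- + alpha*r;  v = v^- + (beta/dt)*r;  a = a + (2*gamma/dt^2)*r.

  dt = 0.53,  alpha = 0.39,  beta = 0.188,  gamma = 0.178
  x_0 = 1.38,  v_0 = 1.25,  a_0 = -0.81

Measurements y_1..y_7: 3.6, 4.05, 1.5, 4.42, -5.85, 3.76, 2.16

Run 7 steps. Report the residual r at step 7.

resid = 9.3687

step 1: x_pred=1.9287  r=1.6713  x^+=2.5805  v^+=1.4135  a^+=1.3081
step 2: x_pred=3.5134  r=0.5366  x^+=3.7227  v^+=2.2971  a^+=1.9881
step 3: x_pred=5.2194  r=-3.7194  x^+=3.7688  v^+=2.0315  a^+=-2.7257
step 4: x_pred=4.4627  r=-0.0427  x^+=4.4461  v^+=0.5718  a^+=-2.7798
step 5: x_pred=4.3587  r=-10.2087  x^+=0.3773  v^+=-4.5227  a^+=-15.7178
step 6: x_pred=-4.2273  r=7.9873  x^+=-1.1123  v^+=-10.0199  a^+=-5.5950
step 7: x_pred=-7.2087  r=9.3687  x^+=-3.5549  v^+=-9.6621  a^+=6.2784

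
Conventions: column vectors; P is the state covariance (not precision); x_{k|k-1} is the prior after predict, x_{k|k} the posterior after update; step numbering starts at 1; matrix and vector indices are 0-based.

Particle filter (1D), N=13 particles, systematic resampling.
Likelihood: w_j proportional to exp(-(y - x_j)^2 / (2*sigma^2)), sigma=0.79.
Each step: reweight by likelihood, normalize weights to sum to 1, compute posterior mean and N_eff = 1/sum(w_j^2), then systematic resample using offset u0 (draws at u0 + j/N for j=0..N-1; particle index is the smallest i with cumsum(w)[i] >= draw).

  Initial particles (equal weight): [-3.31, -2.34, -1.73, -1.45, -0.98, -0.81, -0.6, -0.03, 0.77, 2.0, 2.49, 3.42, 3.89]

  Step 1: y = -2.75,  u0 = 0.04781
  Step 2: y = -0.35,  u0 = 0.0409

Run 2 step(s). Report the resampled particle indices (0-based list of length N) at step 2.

resampled_idx = [5, 8, 9, 9, 10, 11, 11, 11, 12, 12, 12, 12, 12]

step 1: w=[0.3109, 0.3493, 0.1737, 0.1032, 0.0325, 0.0196, 0.0098, 0.0011, 0.0000, 0.0000, 0.0000, 0.0000, 0.0000]  mean=-2.3499  Neff=3.8318  idx=[0, 0, 0, 0, 1, 1, 1, 1, 2, 2, 2, 3, 5]
step 2: w=[0.0004, 0.0004, 0.0004, 0.0004, 0.0205, 0.0205, 0.0205, 0.0205, 0.1062, 0.1062, 0.1062, 0.1853, 0.4124]  mean=-1.3514  Neff=4.1681  idx=[5, 8, 9, 9, 10, 11, 11, 11, 12, 12, 12, 12, 12]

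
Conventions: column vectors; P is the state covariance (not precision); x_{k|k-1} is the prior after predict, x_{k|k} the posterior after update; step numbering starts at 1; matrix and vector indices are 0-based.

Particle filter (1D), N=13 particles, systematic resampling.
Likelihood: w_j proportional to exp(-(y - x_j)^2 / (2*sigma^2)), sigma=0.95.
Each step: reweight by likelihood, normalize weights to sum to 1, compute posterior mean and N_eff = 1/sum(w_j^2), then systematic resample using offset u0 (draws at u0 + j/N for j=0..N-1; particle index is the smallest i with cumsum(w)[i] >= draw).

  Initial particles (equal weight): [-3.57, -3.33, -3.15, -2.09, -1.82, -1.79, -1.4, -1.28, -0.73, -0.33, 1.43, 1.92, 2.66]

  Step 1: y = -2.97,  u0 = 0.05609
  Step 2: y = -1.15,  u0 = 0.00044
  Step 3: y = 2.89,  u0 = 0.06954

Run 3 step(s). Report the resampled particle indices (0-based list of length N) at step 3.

resampled_idx = [7, 9, 9, 10, 10, 11, 11, 11, 11, 12, 12, 12, 12]

step 1: w=[0.1682, 0.1911, 0.2017, 0.1337, 0.0987, 0.0949, 0.0524, 0.0422, 0.0127, 0.0043, 0.0000, 0.0000, 0.0000]  mean=-2.6393  Neff=6.8106  idx=[0, 0, 1, 1, 2, 2, 2, 3, 3, 4, 5, 6, 7]
step 2: w=[0.0073, 0.0073, 0.0135, 0.0135, 0.0205, 0.0205, 0.0205, 0.1155, 0.1155, 0.1469, 0.1501, 0.1820, 0.1866]  mean=-1.8492  Neff=7.1184  idx=[0, 5, 7, 8, 8, 9, 9, 10, 10, 11, 11, 12, 12]
step 3: w=[0.0000, 0.0000, 0.0047, 0.0047, 0.0047, 0.0201, 0.0201, 0.0235, 0.0235, 0.1631, 0.1631, 0.2862, 0.2862]  mean=-1.3763  Neff=4.5651  idx=[7, 9, 9, 10, 10, 11, 11, 11, 11, 12, 12, 12, 12]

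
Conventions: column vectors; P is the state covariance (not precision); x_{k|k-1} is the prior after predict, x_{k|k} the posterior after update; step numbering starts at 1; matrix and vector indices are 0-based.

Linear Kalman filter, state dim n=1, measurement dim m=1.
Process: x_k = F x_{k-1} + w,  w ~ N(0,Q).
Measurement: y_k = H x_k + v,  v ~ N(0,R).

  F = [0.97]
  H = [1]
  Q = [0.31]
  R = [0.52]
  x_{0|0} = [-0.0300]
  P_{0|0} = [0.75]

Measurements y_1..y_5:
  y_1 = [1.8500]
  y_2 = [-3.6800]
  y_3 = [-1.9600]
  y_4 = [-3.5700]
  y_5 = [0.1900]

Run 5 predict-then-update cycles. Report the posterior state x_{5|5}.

step 1: x^-=[-0.0291]  P^-=[1.0157]  S=[1.5357]  K=[0.6614]  nu=[1.8791]  x^+=[1.2137]  P^+=[0.3439]
step 2: x^-=[1.1773]  P^-=[0.6336]  S=[1.1536]  K=[0.5492]  nu=[-4.8573]  x^+=[-1.4905]  P^+=[0.2856]
step 3: x^-=[-1.4458]  P^-=[0.5787]  S=[1.0987]  K=[0.5267]  nu=[-0.5142]  x^+=[-1.7166]  P^+=[0.2739]
step 4: x^-=[-1.6651]  P^-=[0.5677]  S=[1.0877]  K=[0.5219]  nu=[-1.9049]  x^+=[-2.6593]  P^+=[0.2714]
step 5: x^-=[-2.5796]  P^-=[0.5654]  S=[1.0854]  K=[0.5209]  nu=[2.7696]  x^+=[-1.1369]  P^+=[0.2709]

x_post = [-1.1369]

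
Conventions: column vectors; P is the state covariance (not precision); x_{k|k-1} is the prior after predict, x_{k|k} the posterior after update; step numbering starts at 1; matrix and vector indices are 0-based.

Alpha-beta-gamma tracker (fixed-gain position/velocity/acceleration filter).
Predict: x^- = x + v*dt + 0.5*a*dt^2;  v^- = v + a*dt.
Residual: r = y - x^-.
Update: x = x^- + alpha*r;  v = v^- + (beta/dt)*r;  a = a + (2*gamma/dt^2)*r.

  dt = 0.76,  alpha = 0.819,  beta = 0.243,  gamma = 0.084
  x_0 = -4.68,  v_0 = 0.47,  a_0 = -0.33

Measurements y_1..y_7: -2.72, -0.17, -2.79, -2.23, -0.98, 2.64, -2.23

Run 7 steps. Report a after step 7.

a_post = -0.8506

step 1: x_pred=-4.4181  r=1.6981  x^+=-3.0274  v^+=0.7621  a^+=0.1639
step 2: x_pred=-2.4008  r=2.2308  x^+=-0.5738  v^+=1.6000  a^+=0.8128
step 3: x_pred=0.8769  r=-3.6669  x^+=-2.1263  v^+=1.0452  a^+=-0.2538
step 4: x_pred=-1.4052  r=-0.8248  x^+=-2.0807  v^+=0.5886  a^+=-0.4937
step 5: x_pred=-1.7760  r=0.7960  x^+=-1.1241  v^+=0.4679  a^+=-0.2622
step 6: x_pred=-0.8442  r=3.4842  x^+=2.0094  v^+=1.3826  a^+=0.7512
step 7: x_pred=3.2771  r=-5.5071  x^+=-1.2332  v^+=0.1927  a^+=-0.8506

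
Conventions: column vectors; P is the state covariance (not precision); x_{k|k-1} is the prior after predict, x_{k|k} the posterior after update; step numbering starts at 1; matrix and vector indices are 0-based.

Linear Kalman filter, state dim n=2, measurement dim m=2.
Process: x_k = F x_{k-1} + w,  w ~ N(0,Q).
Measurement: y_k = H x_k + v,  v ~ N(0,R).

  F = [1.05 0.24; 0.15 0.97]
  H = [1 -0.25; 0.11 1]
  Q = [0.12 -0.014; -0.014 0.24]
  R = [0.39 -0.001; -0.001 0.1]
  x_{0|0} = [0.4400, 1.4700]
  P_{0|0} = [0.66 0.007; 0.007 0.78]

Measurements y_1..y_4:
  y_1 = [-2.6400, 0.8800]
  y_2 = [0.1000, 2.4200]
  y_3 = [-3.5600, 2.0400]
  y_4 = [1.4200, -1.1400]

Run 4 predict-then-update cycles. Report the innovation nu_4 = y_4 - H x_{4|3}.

step 1: x^-=[0.8148, 1.4919]  P^-=[0.8961 0.2789; 0.2789 0.9908]  S=[1.2086 0.1211; 0.1211 1.1630]  K=[0.6581 0.2560; -0.0628 0.8849]  nu=[-3.0818, -0.7015]  x^+=[-1.3930, 1.0648]  P^+=[0.2556 -0.0032; -0.0032 0.0889]
step 2: x^-=[-1.2071, 0.8239]  P^-=[0.4053 0.0436; 0.0436 0.3285]  S=[0.7941 0.0039; 0.0039 0.4430]  K=[0.4958 0.1948; -0.0522 0.7528]  nu=[1.5131, 1.7288]  x^+=[-0.1202, 2.0465]  P^+=[0.1926 -0.0022; -0.0022 0.0756]
step 3: x^-=[0.3649, 1.9671]  P^-=[0.3356 0.0316; 0.0316 0.3148]  S=[0.7295 -0.0121; -0.0121 0.4258]  K=[0.4521 0.1737; -0.0522 0.7460]  nu=[-3.4332, 0.0328]  x^+=[-1.1815, 2.1709]  P^+=[0.1755 -0.0024; -0.0024 0.0749]
step 4: x^-=[-0.7195, 1.9285]  P^-=[0.3166 0.0286; 0.0286 0.3137]  S=[0.7120 -0.0168; -0.0168 0.4239]  K=[0.4387 0.1670; -0.0524 0.7455]  nu=[2.6217, -2.9894]  x^+=[-0.0687, -0.4376]  P^+=[0.1703 -0.0025; -0.0025 0.0749]

innov = [2.6217, -2.9894]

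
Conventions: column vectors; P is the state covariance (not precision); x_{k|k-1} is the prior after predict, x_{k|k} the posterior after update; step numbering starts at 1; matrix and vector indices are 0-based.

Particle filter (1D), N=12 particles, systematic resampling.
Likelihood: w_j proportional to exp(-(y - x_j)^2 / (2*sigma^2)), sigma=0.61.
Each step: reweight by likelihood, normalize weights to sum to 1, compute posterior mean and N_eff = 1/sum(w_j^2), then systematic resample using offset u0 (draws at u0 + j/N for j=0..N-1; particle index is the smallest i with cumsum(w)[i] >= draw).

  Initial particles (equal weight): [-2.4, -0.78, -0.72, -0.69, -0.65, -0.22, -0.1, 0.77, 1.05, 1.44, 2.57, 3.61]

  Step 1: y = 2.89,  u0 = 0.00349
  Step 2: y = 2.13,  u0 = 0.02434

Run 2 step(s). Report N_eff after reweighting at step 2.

step 1: w=[0.0000, 0.0000, 0.0000, 0.0000, 0.0000, 0.0000, 0.0000, 0.0017, 0.0073, 0.0411, 0.6043, 0.3456]  mean=2.8688  Neff=2.0560  idx=[8, 10, 10, 10, 10, 10, 10, 10, 11, 11, 11, 11]
step 2: w=[0.0359, 0.1326, 0.1326, 0.1326, 0.1326, 0.1326, 0.1326, 0.1326, 0.0091, 0.0091, 0.0091, 0.0091]  mean=2.5532  Neff=8.0249  idx=[0, 1, 2, 2, 3, 4, 4, 5, 5, 6, 7, 7]

N_eff = 8.0249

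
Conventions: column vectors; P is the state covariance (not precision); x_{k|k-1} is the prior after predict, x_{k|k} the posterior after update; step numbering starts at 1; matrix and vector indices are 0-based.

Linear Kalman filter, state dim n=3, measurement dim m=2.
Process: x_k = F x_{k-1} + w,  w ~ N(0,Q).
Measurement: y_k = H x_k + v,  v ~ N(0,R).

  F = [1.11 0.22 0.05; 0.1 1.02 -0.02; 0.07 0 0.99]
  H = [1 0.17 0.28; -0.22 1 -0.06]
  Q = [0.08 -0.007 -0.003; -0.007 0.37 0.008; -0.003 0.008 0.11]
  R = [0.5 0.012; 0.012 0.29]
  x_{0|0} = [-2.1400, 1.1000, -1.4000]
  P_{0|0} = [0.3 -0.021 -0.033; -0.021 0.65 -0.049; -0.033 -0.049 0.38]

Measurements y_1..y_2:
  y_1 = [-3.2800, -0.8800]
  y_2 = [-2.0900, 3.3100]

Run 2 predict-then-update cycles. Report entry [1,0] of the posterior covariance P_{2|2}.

P_post[1,0] = 0.0425

step 1: x^-=[-2.2034, 0.9360, -1.5358]  P^-=[0.4670 0.1458 -0.0083; 0.1458 1.0473 -0.0516; -0.0083 -0.0516 0.4793]  S=[1.0749 0.2067; 0.2067 1.3034]  K=[0.4631 -0.0400; 0.1420 0.7587; 0.1244 -0.0800]  nu=[-0.8057, -2.3929]  x^+=[-2.4808, -0.9939, -1.4446]  P^+=[0.2421 0.0433 -0.0657; 0.0433 0.2307 -0.0086; -0.0657 -0.0086 0.4585]
step 2: x^-=[-3.0446, -1.2330, -1.6038]  P^-=[0.4043 0.1219 -0.0351; 0.1219 0.6221 -0.0114; -0.0351 -0.0114 0.5514]  S=[0.9862 0.1381; 0.1381 0.8805]  K=[0.4247 -0.0268; 0.1358 0.6556; 0.1277 -0.0618]  nu=[1.6132, 3.7770]  x^+=[-2.4606, 1.4622, -1.6313]  P^+=[0.2289 0.0425 -0.0859; 0.0425 0.2009 -0.0032; -0.0859 -0.0032 0.5342]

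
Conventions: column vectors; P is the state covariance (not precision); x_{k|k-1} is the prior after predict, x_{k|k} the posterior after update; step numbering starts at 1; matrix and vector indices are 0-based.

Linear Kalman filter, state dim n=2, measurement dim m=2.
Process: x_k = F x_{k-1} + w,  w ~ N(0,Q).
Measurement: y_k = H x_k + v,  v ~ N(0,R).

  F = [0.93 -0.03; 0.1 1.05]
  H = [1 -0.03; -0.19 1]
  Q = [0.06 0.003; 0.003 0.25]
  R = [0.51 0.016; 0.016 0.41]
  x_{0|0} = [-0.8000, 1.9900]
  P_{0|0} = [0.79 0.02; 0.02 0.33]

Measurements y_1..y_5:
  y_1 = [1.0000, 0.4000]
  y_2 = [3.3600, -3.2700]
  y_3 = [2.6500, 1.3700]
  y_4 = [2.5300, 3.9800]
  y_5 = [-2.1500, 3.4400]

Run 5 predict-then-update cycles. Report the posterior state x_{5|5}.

x_post = [0.7311, 3.3357]

step 1: x^-=[-0.8037, 2.0095]  P^-=[0.7425 0.0855; 0.0855 0.6259]  S=[1.2479 -0.0578; -0.0578 1.0302]  K=[0.5920 -0.0207; 0.0811 0.5963]  nu=[1.8640, -1.7622]  x^+=[0.3361, 1.1099]  P^+=[0.3033 0.0586; 0.0586 0.2569]
step 2: x^-=[0.2793, 1.1990]  P^-=[0.3193 0.0802; 0.0802 0.5486]  S=[0.8250 0.0195; 0.0195 0.9397]  K=[0.3838 0.0128; 0.0639 0.5663]  nu=[3.1167, -4.4159]  x^+=[1.4190, -1.1028]  P^+=[0.1974 0.0489; 0.0489 0.2425]
step 3: x^-=[1.3528, -1.0160]  P^-=[0.2282 0.0613; 0.0613 0.5296]  S=[0.7350 0.0184; 0.0184 0.9245]  K=[0.3077 0.0133; 0.0478 0.5593]  nu=[1.2667, 2.6430]  x^+=[1.7777, 0.5227]  P^+=[0.1583 0.0405; 0.0405 0.2378]
step 4: x^-=[1.6375, 0.7266]  P^-=[0.1949 0.0496; 0.0496 0.5222]  S=[0.7024 0.0132; 0.0132 0.9204]  K=[0.2752 0.0097; 0.0379 0.5566]  nu=[0.9142, 3.5645]  x^+=[1.9238, 2.7452]  P^+=[0.1416 0.0353; 0.0353 0.2355]
step 5: x^-=[1.7068, 3.0749]  P^-=[0.1807 0.0431; 0.0431 0.5185]  S=[0.6886 0.0095; 0.0095 0.9186]  K=[0.2604 0.0069; 0.0324 0.5552]  nu=[-3.7646, 0.6894]  x^+=[0.7311, 3.3357]  P^+=[0.1339 0.0324; 0.0324 0.2343]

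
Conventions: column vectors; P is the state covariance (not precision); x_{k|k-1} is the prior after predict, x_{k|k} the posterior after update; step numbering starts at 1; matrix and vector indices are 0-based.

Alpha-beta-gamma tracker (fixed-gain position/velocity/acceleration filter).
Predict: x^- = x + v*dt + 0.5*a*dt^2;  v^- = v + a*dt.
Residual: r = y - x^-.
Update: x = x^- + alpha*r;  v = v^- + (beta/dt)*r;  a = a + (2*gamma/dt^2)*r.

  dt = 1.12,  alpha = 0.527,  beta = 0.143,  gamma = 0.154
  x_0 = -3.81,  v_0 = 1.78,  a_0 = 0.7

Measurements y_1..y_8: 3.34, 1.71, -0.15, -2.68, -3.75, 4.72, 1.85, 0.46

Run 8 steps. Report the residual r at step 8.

resid = 14.5079

step 1: x_pred=-1.3774  r=4.7174  x^+=1.1087  v^+=3.1663  a^+=1.8583
step 2: x_pred=5.8205  r=-4.1105  x^+=3.6542  v^+=4.7228  a^+=0.8490
step 3: x_pred=9.4762  r=-9.6262  x^+=4.4032  v^+=4.4446  a^+=-1.5146
step 4: x_pred=8.4312  r=-11.1112  x^+=2.5756  v^+=1.3296  a^+=-4.2428
step 5: x_pred=1.4037  r=-5.1537  x^+=-1.3123  v^+=-4.0803  a^+=-5.5082
step 6: x_pred=-9.3370  r=14.0570  x^+=-1.9290  v^+=-8.4547  a^+=-2.0567
step 7: x_pred=-12.6882  r=14.5382  x^+=-5.0266  v^+=-8.9020  a^+=1.5129
step 8: x_pred=-14.0479  r=14.5079  x^+=-6.4022  v^+=-5.3551  a^+=5.0752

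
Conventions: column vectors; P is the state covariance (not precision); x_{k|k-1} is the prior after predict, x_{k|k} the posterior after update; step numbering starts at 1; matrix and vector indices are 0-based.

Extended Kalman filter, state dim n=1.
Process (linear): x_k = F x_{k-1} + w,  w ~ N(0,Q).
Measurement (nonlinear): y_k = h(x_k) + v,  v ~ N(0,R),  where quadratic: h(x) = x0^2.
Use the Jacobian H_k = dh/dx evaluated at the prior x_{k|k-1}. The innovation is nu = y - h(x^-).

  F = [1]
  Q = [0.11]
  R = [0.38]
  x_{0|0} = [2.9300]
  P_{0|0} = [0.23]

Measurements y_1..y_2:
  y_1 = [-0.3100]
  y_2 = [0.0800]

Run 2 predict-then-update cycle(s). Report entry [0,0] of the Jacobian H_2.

H_jac[0,0] = 2.9199

step 1: x^-=[2.9300]  P^-=[0.3400]  H_jac=[5.8600]  S=[12.0555]  K=[0.1653]  nu=[-8.8949]  x^+=[1.4599]  P^+=[0.0107]
step 2: x^-=[1.4599]  P^-=[0.1207]  H_jac=[2.9199]  S=[1.4092]  K=[0.2501]  nu=[-2.0514]  x^+=[0.9468]  P^+=[0.0326]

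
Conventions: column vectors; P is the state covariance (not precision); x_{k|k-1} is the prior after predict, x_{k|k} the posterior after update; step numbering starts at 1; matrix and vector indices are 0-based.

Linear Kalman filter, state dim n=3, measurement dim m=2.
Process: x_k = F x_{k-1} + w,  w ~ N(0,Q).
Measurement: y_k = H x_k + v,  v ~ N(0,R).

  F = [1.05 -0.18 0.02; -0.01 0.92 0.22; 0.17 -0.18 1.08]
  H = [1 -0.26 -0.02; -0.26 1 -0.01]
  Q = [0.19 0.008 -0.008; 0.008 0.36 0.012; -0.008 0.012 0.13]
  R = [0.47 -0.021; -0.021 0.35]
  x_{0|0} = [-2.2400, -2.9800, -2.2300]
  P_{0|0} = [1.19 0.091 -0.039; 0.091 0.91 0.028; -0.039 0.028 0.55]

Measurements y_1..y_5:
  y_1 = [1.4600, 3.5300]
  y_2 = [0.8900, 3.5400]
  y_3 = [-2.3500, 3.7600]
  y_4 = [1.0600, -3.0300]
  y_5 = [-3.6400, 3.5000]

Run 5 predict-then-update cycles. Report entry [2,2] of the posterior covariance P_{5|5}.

P_post[2,2] = 1.6195

step 1: x^-=[-1.8602, -3.2098, -2.2528]  P^-=[1.4954 -0.0743 0.1759; -0.0743 1.1668 0.0300; 0.1759 0.0300 0.8046]  S=[2.0765 -0.7937; -0.7937 1.6569]  K=[0.7596 0.0833; 0.1119 0.7693; 0.0829 0.0254]  nu=[2.4406, 6.2336]  x^+=[0.5130, 1.8585, -1.8923]  P^+=[0.3862 0.1142 0.0624; 0.1142 0.2969 0.0313; 0.0624 0.0313 0.7926]
step 2: x^-=[0.1663, 1.2884, -2.2910]  P^-=[0.5850 0.0826 0.1274; 0.0826 0.6600 0.2001; 0.1274 0.2001 1.0791]  S=[1.0540 -0.2604; -0.2604 1.0034]  K=[0.5500 0.0722; 0.0732 0.6534; 0.0956 0.1805]  nu=[1.0129, 2.2719]  x^+=[0.8874, 2.8469, -1.7842]  P^+=[0.2815 0.0878 0.0865; 0.0878 0.2509 0.0941; 0.0865 0.0941 1.0457]
step 3: x^-=[0.3836, 2.2178, -2.2885]  P^-=[0.4787 0.0710 0.1335; 0.0710 0.6591 0.3244; 0.1335 0.3244 1.3558]  S=[0.9549 -0.2470; -0.2470 0.9989]  K=[0.4968 0.0680; 0.0568 0.6522; 0.1010 0.3014]  nu=[-2.2028, 1.6191]  x^+=[-0.6005, 3.1485, -2.0230]  P^+=[0.2551 0.0807 0.1038; 0.0807 0.2495 0.1431; 0.1038 0.1431 1.2703]
step 4: x^-=[-1.2378, 2.4576, -2.8536]  P^-=[0.4527 0.0687 0.1450; 0.0687 0.6886 0.4241; 0.1450 0.4241 1.6047]  S=[0.9328 -0.2522; -0.2522 1.0260]  K=[0.4818 0.0692; 0.0516 0.6624; 0.1076 0.3874]  nu=[2.8797, -5.8379]  x^+=[-0.2545, -1.2606, -4.8055]  P^+=[0.2481 0.0798 0.1181; 0.0798 0.2533 0.1787; 0.1181 0.1787 1.4610]
step 5: x^-=[-0.1364, -2.2144, -5.0063]  P^-=[0.4458 0.0706 0.1575; 0.0706 0.7154 0.5030; 0.1575 0.5030 1.8185]  S=[0.9271 -0.2567; -0.2567 1.0498]  K=[0.4776 0.0721; 0.0506 0.6716; 0.1144 0.4507]  nu=[-4.1794, 5.6289]  x^+=[-1.7267, 1.3544, -2.9473]  P^+=[0.2465 0.0806 0.1301; 0.0806 0.2570 0.2054; 0.1301 0.2054 1.6195]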